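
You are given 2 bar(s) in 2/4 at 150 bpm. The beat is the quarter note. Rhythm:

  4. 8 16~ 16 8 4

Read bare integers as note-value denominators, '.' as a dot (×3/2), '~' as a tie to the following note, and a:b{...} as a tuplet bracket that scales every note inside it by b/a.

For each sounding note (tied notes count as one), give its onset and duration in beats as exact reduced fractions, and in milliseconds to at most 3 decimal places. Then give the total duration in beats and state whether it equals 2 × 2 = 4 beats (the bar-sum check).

1) 0.0ms=0b +600.0ms=3/2b
2) 600.0ms=3/2b +200.0ms=1/2b
3) 800.0ms=2b +200.0ms=1/2b
4) 1000.0ms=5/2b +200.0ms=1/2b
5) 1200.0ms=3b +400.0ms=1b
Σ=4b of 4 (150bpm 2/4) — PASS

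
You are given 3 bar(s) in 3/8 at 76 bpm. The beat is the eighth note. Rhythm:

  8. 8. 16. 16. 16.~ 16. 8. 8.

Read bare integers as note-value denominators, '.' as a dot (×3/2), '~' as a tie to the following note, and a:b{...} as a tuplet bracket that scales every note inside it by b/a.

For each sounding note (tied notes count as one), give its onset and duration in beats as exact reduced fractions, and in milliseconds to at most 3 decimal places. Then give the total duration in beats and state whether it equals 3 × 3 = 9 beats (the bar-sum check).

1) 0.0ms=0b +1184.211ms=3/2b
2) 1184.211ms=3/2b +1184.211ms=3/2b
3) 2368.421ms=3b +592.105ms=3/4b
4) 2960.526ms=15/4b +592.105ms=3/4b
5) 3552.632ms=9/2b +1184.211ms=3/2b
6) 4736.842ms=6b +1184.211ms=3/2b
7) 5921.053ms=15/2b +1184.211ms=3/2b
Σ=9b of 9 (76bpm 3/8) — PASS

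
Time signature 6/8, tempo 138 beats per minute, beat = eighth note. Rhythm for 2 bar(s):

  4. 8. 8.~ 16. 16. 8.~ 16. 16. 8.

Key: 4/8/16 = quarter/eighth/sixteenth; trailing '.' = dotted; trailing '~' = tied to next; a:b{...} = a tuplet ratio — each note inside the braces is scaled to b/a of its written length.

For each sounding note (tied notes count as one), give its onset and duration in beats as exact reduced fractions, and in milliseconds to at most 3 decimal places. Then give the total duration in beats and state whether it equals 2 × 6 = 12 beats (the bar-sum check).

1) 0.0ms=0b +1304.348ms=3b
2) 1304.348ms=3b +652.174ms=3/2b
3) 1956.522ms=9/2b +978.261ms=9/4b
4) 2934.783ms=27/4b +326.087ms=3/4b
5) 3260.87ms=15/2b +978.261ms=9/4b
6) 4239.13ms=39/4b +326.087ms=3/4b
7) 4565.217ms=21/2b +652.174ms=3/2b
Σ=12b of 12 (138bpm 6/8) — PASS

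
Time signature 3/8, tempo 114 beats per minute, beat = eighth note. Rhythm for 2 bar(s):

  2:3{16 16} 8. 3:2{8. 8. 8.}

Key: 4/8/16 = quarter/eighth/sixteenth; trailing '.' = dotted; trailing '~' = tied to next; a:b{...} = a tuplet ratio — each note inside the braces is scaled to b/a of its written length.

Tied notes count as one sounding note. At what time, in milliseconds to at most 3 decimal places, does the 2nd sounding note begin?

note 2 onset = 3/4b = 394.737ms

1. 0.0ms @ 0 + 394.737ms (3/4)
2. 394.737ms @ 3/4 + 394.737ms (3/4)
3. 789.474ms @ 3/2 + 789.474ms (3/2)
4. 1578.947ms @ 3 + 526.316ms (1)
5. 2105.263ms @ 4 + 526.316ms (1)
6. 2631.579ms @ 5 + 526.316ms (1)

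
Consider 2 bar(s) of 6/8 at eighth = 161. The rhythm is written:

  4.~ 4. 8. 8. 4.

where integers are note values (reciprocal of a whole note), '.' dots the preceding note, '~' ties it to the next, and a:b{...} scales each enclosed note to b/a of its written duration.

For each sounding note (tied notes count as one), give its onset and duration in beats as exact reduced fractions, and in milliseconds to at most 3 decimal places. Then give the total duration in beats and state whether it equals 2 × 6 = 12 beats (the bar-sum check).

1) 0.0ms=0b +2236.025ms=6b
2) 2236.025ms=6b +559.006ms=3/2b
3) 2795.031ms=15/2b +559.006ms=3/2b
4) 3354.037ms=9b +1118.012ms=3b
Σ=12b of 12 (161bpm 6/8) — PASS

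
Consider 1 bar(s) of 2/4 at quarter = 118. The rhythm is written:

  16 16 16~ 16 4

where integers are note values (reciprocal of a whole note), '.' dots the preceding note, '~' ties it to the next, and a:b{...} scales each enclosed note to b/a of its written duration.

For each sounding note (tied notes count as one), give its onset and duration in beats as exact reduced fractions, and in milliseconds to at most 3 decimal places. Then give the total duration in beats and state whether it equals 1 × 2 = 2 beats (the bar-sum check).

1) 0.0ms=0b +127.119ms=1/4b
2) 127.119ms=1/4b +127.119ms=1/4b
3) 254.237ms=1/2b +254.237ms=1/2b
4) 508.475ms=1b +508.475ms=1b
Σ=2b of 2 (118bpm 2/4) — PASS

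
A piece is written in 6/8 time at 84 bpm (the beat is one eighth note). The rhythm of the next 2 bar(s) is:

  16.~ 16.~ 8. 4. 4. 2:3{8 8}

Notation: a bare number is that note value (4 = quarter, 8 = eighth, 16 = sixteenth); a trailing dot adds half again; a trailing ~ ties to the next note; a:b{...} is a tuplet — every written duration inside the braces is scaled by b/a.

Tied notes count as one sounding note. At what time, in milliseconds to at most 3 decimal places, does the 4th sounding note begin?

note 4 onset = 9b = 6428.571ms

1. 0.0ms @ 0 + 2142.857ms (3)
2. 2142.857ms @ 3 + 2142.857ms (3)
3. 4285.714ms @ 6 + 2142.857ms (3)
4. 6428.571ms @ 9 + 1071.429ms (3/2)
5. 7500.0ms @ 21/2 + 1071.429ms (3/2)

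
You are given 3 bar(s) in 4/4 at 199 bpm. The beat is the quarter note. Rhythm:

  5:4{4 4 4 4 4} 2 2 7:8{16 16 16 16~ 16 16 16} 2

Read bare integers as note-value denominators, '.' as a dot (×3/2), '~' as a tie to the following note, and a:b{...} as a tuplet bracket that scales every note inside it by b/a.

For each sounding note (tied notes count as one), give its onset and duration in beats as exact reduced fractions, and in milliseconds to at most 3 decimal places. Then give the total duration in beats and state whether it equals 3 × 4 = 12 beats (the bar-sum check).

1) 0.0ms=0b +241.206ms=4/5b
2) 241.206ms=4/5b +241.206ms=4/5b
3) 482.412ms=8/5b +241.206ms=4/5b
4) 723.618ms=12/5b +241.206ms=4/5b
5) 964.824ms=16/5b +241.206ms=4/5b
6) 1206.03ms=4b +603.015ms=2b
7) 1809.045ms=6b +603.015ms=2b
8) 2412.06ms=8b +86.145ms=2/7b
9) 2498.205ms=58/7b +86.145ms=2/7b
10) 2584.35ms=60/7b +86.145ms=2/7b
11) 2670.495ms=62/7b +172.29ms=4/7b
12) 2842.785ms=66/7b +86.145ms=2/7b
13) 2928.93ms=68/7b +86.145ms=2/7b
14) 3015.075ms=10b +603.015ms=2b
Σ=12b of 12 (199bpm 4/4) — PASS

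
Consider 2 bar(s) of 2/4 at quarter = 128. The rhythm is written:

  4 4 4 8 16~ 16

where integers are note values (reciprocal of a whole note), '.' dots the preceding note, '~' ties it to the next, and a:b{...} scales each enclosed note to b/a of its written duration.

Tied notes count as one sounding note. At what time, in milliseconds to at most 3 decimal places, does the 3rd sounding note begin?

1. 0.0ms @ 0 + 468.75ms (1)
2. 468.75ms @ 1 + 468.75ms (1)
3. 937.5ms @ 2 + 468.75ms (1)
4. 1406.25ms @ 3 + 234.375ms (1/2)
5. 1640.625ms @ 7/2 + 234.375ms (1/2)

note 3 onset = 2b = 937.5ms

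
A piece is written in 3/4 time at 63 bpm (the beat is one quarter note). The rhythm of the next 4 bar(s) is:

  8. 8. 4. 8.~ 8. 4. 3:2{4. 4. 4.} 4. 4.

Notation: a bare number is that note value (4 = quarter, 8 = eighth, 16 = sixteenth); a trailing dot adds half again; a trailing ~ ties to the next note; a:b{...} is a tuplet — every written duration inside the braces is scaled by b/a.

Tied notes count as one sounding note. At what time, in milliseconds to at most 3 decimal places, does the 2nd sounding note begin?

1. 0.0ms @ 0 + 714.286ms (3/4)
2. 714.286ms @ 3/4 + 714.286ms (3/4)
3. 1428.571ms @ 3/2 + 1428.571ms (3/2)
4. 2857.143ms @ 3 + 1428.571ms (3/2)
5. 4285.714ms @ 9/2 + 1428.571ms (3/2)
6. 5714.286ms @ 6 + 952.381ms (1)
7. 6666.667ms @ 7 + 952.381ms (1)
8. 7619.048ms @ 8 + 952.381ms (1)
9. 8571.429ms @ 9 + 1428.571ms (3/2)
10. 10000.0ms @ 21/2 + 1428.571ms (3/2)

note 2 onset = 3/4b = 714.286ms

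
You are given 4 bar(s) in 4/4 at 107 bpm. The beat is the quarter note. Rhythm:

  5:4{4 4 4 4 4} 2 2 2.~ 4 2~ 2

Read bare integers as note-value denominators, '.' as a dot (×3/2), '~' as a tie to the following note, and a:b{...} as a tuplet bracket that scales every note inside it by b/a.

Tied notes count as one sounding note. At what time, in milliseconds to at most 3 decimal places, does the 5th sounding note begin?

1. 0.0ms @ 0 + 448.598ms (4/5)
2. 448.598ms @ 4/5 + 448.598ms (4/5)
3. 897.196ms @ 8/5 + 448.598ms (4/5)
4. 1345.794ms @ 12/5 + 448.598ms (4/5)
5. 1794.393ms @ 16/5 + 448.598ms (4/5)
6. 2242.991ms @ 4 + 1121.495ms (2)
7. 3364.486ms @ 6 + 1121.495ms (2)
8. 4485.981ms @ 8 + 2242.991ms (4)
9. 6728.972ms @ 12 + 2242.991ms (4)

note 5 onset = 16/5b = 1794.393ms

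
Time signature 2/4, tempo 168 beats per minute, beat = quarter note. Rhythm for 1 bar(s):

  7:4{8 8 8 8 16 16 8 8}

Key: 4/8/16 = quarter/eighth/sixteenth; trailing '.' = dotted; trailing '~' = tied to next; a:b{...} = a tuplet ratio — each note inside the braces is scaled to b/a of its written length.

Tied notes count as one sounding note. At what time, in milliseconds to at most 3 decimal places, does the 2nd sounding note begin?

1. 0.0ms @ 0 + 102.041ms (2/7)
2. 102.041ms @ 2/7 + 102.041ms (2/7)
3. 204.082ms @ 4/7 + 102.041ms (2/7)
4. 306.122ms @ 6/7 + 102.041ms (2/7)
5. 408.163ms @ 8/7 + 51.02ms (1/7)
6. 459.184ms @ 9/7 + 51.02ms (1/7)
7. 510.204ms @ 10/7 + 102.041ms (2/7)
8. 612.245ms @ 12/7 + 102.041ms (2/7)

note 2 onset = 2/7b = 102.041ms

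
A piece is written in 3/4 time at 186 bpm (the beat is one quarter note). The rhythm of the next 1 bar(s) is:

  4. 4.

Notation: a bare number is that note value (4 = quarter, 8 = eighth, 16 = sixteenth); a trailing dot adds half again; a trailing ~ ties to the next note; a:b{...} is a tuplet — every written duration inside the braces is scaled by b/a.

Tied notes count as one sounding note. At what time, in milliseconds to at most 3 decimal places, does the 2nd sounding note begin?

1. 0.0ms @ 0 + 483.871ms (3/2)
2. 483.871ms @ 3/2 + 483.871ms (3/2)

note 2 onset = 3/2b = 483.871ms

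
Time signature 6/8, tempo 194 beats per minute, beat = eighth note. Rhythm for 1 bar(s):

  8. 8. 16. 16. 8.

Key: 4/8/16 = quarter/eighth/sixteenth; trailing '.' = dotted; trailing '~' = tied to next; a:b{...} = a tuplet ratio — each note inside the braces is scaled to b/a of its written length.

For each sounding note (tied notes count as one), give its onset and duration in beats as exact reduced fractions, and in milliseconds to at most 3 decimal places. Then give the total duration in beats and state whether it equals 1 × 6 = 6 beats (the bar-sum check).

1) 0.0ms=0b +463.918ms=3/2b
2) 463.918ms=3/2b +463.918ms=3/2b
3) 927.835ms=3b +231.959ms=3/4b
4) 1159.794ms=15/4b +231.959ms=3/4b
5) 1391.753ms=9/2b +463.918ms=3/2b
Σ=6b of 6 (194bpm 6/8) — PASS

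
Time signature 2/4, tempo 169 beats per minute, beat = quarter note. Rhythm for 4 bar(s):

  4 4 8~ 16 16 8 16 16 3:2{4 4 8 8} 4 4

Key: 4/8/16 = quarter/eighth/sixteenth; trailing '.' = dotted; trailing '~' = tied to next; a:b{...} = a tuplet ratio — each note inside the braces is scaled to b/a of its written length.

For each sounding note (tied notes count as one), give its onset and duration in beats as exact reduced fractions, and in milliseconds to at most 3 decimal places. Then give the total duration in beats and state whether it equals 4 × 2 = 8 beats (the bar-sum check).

1) 0.0ms=0b +355.03ms=1b
2) 355.03ms=1b +355.03ms=1b
3) 710.059ms=2b +266.272ms=3/4b
4) 976.331ms=11/4b +88.757ms=1/4b
5) 1065.089ms=3b +177.515ms=1/2b
6) 1242.604ms=7/2b +88.757ms=1/4b
7) 1331.361ms=15/4b +88.757ms=1/4b
8) 1420.118ms=4b +236.686ms=2/3b
9) 1656.805ms=14/3b +236.686ms=2/3b
10) 1893.491ms=16/3b +118.343ms=1/3b
11) 2011.834ms=17/3b +118.343ms=1/3b
12) 2130.178ms=6b +355.03ms=1b
13) 2485.207ms=7b +355.03ms=1b
Σ=8b of 8 (169bpm 2/4) — PASS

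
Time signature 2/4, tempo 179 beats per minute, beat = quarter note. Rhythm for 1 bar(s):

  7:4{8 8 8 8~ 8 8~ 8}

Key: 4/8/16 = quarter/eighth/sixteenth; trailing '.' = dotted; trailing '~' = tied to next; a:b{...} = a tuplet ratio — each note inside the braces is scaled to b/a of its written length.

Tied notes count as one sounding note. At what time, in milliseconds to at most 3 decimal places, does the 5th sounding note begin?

1. 0.0ms @ 0 + 95.77ms (2/7)
2. 95.77ms @ 2/7 + 95.77ms (2/7)
3. 191.54ms @ 4/7 + 95.77ms (2/7)
4. 287.31ms @ 6/7 + 191.54ms (4/7)
5. 478.851ms @ 10/7 + 191.54ms (4/7)

note 5 onset = 10/7b = 478.851ms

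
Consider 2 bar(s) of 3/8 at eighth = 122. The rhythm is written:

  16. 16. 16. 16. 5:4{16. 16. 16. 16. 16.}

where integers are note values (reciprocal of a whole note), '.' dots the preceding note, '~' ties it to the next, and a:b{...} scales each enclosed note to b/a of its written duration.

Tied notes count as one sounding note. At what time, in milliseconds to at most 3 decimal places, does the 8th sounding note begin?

1. 0.0ms @ 0 + 368.852ms (3/4)
2. 368.852ms @ 3/4 + 368.852ms (3/4)
3. 737.705ms @ 3/2 + 368.852ms (3/4)
4. 1106.557ms @ 9/4 + 368.852ms (3/4)
5. 1475.41ms @ 3 + 295.082ms (3/5)
6. 1770.492ms @ 18/5 + 295.082ms (3/5)
7. 2065.574ms @ 21/5 + 295.082ms (3/5)
8. 2360.656ms @ 24/5 + 295.082ms (3/5)
9. 2655.738ms @ 27/5 + 295.082ms (3/5)

note 8 onset = 24/5b = 2360.656ms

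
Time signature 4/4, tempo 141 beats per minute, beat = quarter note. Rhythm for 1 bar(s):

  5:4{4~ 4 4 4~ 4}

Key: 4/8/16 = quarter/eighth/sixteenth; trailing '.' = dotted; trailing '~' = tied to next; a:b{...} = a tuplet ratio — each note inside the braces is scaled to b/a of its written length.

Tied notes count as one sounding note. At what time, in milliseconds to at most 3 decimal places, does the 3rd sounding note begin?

note 3 onset = 12/5b = 1021.277ms

1. 0.0ms @ 0 + 680.851ms (8/5)
2. 680.851ms @ 8/5 + 340.426ms (4/5)
3. 1021.277ms @ 12/5 + 680.851ms (8/5)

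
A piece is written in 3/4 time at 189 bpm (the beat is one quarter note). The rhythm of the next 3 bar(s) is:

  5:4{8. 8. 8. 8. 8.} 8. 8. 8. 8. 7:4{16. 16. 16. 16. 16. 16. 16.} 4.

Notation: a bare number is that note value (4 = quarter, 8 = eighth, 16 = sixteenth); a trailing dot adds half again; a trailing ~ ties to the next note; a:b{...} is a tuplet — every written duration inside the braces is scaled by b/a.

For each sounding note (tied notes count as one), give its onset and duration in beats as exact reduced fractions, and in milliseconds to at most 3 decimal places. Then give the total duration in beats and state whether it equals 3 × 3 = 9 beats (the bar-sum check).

1) 0.0ms=0b +190.476ms=3/5b
2) 190.476ms=3/5b +190.476ms=3/5b
3) 380.952ms=6/5b +190.476ms=3/5b
4) 571.429ms=9/5b +190.476ms=3/5b
5) 761.905ms=12/5b +190.476ms=3/5b
6) 952.381ms=3b +238.095ms=3/4b
7) 1190.476ms=15/4b +238.095ms=3/4b
8) 1428.571ms=9/2b +238.095ms=3/4b
9) 1666.667ms=21/4b +238.095ms=3/4b
10) 1904.762ms=6b +68.027ms=3/14b
11) 1972.789ms=87/14b +68.027ms=3/14b
12) 2040.816ms=45/7b +68.027ms=3/14b
13) 2108.844ms=93/14b +68.027ms=3/14b
14) 2176.871ms=48/7b +68.027ms=3/14b
15) 2244.898ms=99/14b +68.027ms=3/14b
16) 2312.925ms=51/7b +68.027ms=3/14b
17) 2380.952ms=15/2b +476.19ms=3/2b
Σ=9b of 9 (189bpm 3/4) — PASS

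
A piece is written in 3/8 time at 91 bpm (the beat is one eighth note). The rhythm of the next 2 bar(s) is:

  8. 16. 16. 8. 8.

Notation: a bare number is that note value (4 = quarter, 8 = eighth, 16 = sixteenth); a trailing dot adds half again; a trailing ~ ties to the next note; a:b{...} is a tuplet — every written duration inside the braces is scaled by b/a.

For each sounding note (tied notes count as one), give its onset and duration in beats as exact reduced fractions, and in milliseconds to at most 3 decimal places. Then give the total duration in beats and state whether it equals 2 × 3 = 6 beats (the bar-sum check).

1) 0.0ms=0b +989.011ms=3/2b
2) 989.011ms=3/2b +494.505ms=3/4b
3) 1483.516ms=9/4b +494.505ms=3/4b
4) 1978.022ms=3b +989.011ms=3/2b
5) 2967.033ms=9/2b +989.011ms=3/2b
Σ=6b of 6 (91bpm 3/8) — PASS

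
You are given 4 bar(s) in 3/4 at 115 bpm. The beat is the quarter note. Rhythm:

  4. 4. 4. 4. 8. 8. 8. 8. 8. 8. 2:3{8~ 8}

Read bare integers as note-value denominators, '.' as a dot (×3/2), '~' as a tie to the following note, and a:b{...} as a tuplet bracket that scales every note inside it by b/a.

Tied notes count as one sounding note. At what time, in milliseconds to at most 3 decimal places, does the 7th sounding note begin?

1. 0.0ms @ 0 + 782.609ms (3/2)
2. 782.609ms @ 3/2 + 782.609ms (3/2)
3. 1565.217ms @ 3 + 782.609ms (3/2)
4. 2347.826ms @ 9/2 + 782.609ms (3/2)
5. 3130.435ms @ 6 + 391.304ms (3/4)
6. 3521.739ms @ 27/4 + 391.304ms (3/4)
7. 3913.043ms @ 15/2 + 391.304ms (3/4)
8. 4304.348ms @ 33/4 + 391.304ms (3/4)
9. 4695.652ms @ 9 + 391.304ms (3/4)
10. 5086.957ms @ 39/4 + 391.304ms (3/4)
11. 5478.261ms @ 21/2 + 782.609ms (3/2)

note 7 onset = 15/2b = 3913.043ms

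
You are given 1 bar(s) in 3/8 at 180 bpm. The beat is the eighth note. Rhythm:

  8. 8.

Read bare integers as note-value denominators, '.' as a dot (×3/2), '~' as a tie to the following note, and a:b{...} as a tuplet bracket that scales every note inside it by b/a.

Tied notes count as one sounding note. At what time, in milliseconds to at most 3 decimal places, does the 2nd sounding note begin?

note 2 onset = 3/2b = 500.0ms

1. 0.0ms @ 0 + 500.0ms (3/2)
2. 500.0ms @ 3/2 + 500.0ms (3/2)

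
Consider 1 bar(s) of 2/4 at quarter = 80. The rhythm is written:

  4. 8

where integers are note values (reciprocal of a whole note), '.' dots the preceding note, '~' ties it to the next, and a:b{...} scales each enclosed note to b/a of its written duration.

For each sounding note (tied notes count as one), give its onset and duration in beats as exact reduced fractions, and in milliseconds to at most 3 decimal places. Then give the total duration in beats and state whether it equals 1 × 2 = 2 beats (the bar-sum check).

1) 0.0ms=0b +1125.0ms=3/2b
2) 1125.0ms=3/2b +375.0ms=1/2b
Σ=2b of 2 (80bpm 2/4) — PASS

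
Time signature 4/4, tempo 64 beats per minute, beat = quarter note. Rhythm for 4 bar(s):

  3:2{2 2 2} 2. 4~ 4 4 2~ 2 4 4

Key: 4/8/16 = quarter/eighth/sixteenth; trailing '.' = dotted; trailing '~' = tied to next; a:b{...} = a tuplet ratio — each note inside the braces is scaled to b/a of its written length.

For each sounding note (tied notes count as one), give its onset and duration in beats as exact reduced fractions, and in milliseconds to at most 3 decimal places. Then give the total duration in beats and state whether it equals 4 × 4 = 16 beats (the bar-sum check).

1) 0.0ms=0b +1250.0ms=4/3b
2) 1250.0ms=4/3b +1250.0ms=4/3b
3) 2500.0ms=8/3b +1250.0ms=4/3b
4) 3750.0ms=4b +2812.5ms=3b
5) 6562.5ms=7b +1875.0ms=2b
6) 8437.5ms=9b +937.5ms=1b
7) 9375.0ms=10b +3750.0ms=4b
8) 13125.0ms=14b +937.5ms=1b
9) 14062.5ms=15b +937.5ms=1b
Σ=16b of 16 (64bpm 4/4) — PASS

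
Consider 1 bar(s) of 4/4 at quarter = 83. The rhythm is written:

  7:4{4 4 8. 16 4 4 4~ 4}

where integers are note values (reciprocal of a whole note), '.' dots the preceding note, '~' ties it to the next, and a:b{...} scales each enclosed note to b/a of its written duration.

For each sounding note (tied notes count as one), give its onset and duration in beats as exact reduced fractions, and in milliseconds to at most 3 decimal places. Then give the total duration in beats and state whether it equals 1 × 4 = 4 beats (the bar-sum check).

1) 0.0ms=0b +413.081ms=4/7b
2) 413.081ms=4/7b +413.081ms=4/7b
3) 826.162ms=8/7b +309.811ms=3/7b
4) 1135.972ms=11/7b +103.27ms=1/7b
5) 1239.243ms=12/7b +413.081ms=4/7b
6) 1652.324ms=16/7b +413.081ms=4/7b
7) 2065.404ms=20/7b +826.162ms=8/7b
Σ=4b of 4 (83bpm 4/4) — PASS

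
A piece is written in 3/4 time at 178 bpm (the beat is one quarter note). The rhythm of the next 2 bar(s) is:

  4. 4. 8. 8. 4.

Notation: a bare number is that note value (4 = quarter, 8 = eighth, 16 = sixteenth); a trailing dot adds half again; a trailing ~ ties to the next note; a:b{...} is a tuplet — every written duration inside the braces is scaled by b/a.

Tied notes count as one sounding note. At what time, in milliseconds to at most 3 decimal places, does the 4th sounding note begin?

1. 0.0ms @ 0 + 505.618ms (3/2)
2. 505.618ms @ 3/2 + 505.618ms (3/2)
3. 1011.236ms @ 3 + 252.809ms (3/4)
4. 1264.045ms @ 15/4 + 252.809ms (3/4)
5. 1516.854ms @ 9/2 + 505.618ms (3/2)

note 4 onset = 15/4b = 1264.045ms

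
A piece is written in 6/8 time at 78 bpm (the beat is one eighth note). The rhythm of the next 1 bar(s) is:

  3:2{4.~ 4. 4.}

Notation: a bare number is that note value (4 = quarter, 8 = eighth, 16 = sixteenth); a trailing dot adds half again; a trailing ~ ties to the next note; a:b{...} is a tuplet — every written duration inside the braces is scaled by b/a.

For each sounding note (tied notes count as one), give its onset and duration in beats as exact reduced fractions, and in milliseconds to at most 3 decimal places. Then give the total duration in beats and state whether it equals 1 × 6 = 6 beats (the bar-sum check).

1) 0.0ms=0b +3076.923ms=4b
2) 3076.923ms=4b +1538.462ms=2b
Σ=6b of 6 (78bpm 6/8) — PASS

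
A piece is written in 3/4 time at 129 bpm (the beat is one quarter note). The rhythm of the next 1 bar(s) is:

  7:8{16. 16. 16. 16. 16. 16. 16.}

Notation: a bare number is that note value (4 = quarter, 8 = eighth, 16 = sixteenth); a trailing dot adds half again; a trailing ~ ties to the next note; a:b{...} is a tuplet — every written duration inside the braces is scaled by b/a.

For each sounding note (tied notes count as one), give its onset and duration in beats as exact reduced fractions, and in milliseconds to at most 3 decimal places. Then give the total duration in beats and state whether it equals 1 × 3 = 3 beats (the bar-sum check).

1) 0.0ms=0b +199.336ms=3/7b
2) 199.336ms=3/7b +199.336ms=3/7b
3) 398.671ms=6/7b +199.336ms=3/7b
4) 598.007ms=9/7b +199.336ms=3/7b
5) 797.342ms=12/7b +199.336ms=3/7b
6) 996.678ms=15/7b +199.336ms=3/7b
7) 1196.013ms=18/7b +199.336ms=3/7b
Σ=3b of 3 (129bpm 3/4) — PASS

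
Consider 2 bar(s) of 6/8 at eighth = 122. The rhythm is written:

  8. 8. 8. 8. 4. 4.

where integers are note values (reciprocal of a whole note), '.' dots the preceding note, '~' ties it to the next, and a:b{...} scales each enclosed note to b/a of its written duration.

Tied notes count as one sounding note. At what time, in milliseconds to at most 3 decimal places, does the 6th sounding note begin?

1. 0.0ms @ 0 + 737.705ms (3/2)
2. 737.705ms @ 3/2 + 737.705ms (3/2)
3. 1475.41ms @ 3 + 737.705ms (3/2)
4. 2213.115ms @ 9/2 + 737.705ms (3/2)
5. 2950.82ms @ 6 + 1475.41ms (3)
6. 4426.23ms @ 9 + 1475.41ms (3)

note 6 onset = 9b = 4426.23ms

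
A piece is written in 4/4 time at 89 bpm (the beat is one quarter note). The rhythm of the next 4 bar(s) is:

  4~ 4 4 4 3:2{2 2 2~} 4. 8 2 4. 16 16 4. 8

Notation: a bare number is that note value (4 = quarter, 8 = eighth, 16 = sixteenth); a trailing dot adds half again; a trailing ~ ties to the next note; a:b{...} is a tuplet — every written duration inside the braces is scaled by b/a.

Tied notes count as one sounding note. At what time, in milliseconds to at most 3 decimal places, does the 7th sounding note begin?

1. 0.0ms @ 0 + 1348.315ms (2)
2. 1348.315ms @ 2 + 674.157ms (1)
3. 2022.472ms @ 3 + 674.157ms (1)
4. 2696.629ms @ 4 + 898.876ms (4/3)
5. 3595.506ms @ 16/3 + 898.876ms (4/3)
6. 4494.382ms @ 20/3 + 1910.112ms (17/6)
7. 6404.494ms @ 19/2 + 337.079ms (1/2)
8. 6741.573ms @ 10 + 1348.315ms (2)
9. 8089.888ms @ 12 + 1011.236ms (3/2)
10. 9101.124ms @ 27/2 + 168.539ms (1/4)
11. 9269.663ms @ 55/4 + 168.539ms (1/4)
12. 9438.202ms @ 14 + 1011.236ms (3/2)
13. 10449.438ms @ 31/2 + 337.079ms (1/2)

note 7 onset = 19/2b = 6404.494ms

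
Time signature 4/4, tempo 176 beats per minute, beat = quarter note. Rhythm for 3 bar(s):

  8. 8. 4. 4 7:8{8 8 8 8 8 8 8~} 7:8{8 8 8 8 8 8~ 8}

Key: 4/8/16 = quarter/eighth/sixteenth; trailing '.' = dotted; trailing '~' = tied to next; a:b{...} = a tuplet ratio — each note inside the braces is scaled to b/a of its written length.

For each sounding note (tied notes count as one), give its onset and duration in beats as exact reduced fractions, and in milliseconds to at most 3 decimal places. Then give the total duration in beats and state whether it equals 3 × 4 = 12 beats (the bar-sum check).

1) 0.0ms=0b +255.682ms=3/4b
2) 255.682ms=3/4b +255.682ms=3/4b
3) 511.364ms=3/2b +511.364ms=3/2b
4) 1022.727ms=3b +340.909ms=1b
5) 1363.636ms=4b +194.805ms=4/7b
6) 1558.442ms=32/7b +194.805ms=4/7b
7) 1753.247ms=36/7b +194.805ms=4/7b
8) 1948.052ms=40/7b +194.805ms=4/7b
9) 2142.857ms=44/7b +194.805ms=4/7b
10) 2337.662ms=48/7b +194.805ms=4/7b
11) 2532.468ms=52/7b +389.61ms=8/7b
12) 2922.078ms=60/7b +194.805ms=4/7b
13) 3116.883ms=64/7b +194.805ms=4/7b
14) 3311.688ms=68/7b +194.805ms=4/7b
15) 3506.494ms=72/7b +194.805ms=4/7b
16) 3701.299ms=76/7b +389.61ms=8/7b
Σ=12b of 12 (176bpm 4/4) — PASS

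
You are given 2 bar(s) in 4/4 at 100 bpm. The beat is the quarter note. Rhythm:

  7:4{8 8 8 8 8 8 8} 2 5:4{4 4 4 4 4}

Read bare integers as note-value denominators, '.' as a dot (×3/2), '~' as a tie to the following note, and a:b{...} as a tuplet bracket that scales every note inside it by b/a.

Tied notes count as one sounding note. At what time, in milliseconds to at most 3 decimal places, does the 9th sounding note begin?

note 9 onset = 4b = 2400.0ms

1. 0.0ms @ 0 + 171.429ms (2/7)
2. 171.429ms @ 2/7 + 171.429ms (2/7)
3. 342.857ms @ 4/7 + 171.429ms (2/7)
4. 514.286ms @ 6/7 + 171.429ms (2/7)
5. 685.714ms @ 8/7 + 171.429ms (2/7)
6. 857.143ms @ 10/7 + 171.429ms (2/7)
7. 1028.571ms @ 12/7 + 171.429ms (2/7)
8. 1200.0ms @ 2 + 1200.0ms (2)
9. 2400.0ms @ 4 + 480.0ms (4/5)
10. 2880.0ms @ 24/5 + 480.0ms (4/5)
11. 3360.0ms @ 28/5 + 480.0ms (4/5)
12. 3840.0ms @ 32/5 + 480.0ms (4/5)
13. 4320.0ms @ 36/5 + 480.0ms (4/5)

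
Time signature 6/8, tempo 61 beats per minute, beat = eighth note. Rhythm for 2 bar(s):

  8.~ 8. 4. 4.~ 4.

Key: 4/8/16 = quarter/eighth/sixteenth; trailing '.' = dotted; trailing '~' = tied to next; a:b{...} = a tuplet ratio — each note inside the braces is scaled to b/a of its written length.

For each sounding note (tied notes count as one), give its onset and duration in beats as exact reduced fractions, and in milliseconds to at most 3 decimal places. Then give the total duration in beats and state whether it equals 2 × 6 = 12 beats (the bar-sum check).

1) 0.0ms=0b +2950.82ms=3b
2) 2950.82ms=3b +2950.82ms=3b
3) 5901.639ms=6b +5901.639ms=6b
Σ=12b of 12 (61bpm 6/8) — PASS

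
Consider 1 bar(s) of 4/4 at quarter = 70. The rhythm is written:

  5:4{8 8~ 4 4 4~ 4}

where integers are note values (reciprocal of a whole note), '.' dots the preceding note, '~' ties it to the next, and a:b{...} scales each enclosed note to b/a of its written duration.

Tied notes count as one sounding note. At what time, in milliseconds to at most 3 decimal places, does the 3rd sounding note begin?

1. 0.0ms @ 0 + 342.857ms (2/5)
2. 342.857ms @ 2/5 + 1028.571ms (6/5)
3. 1371.429ms @ 8/5 + 685.714ms (4/5)
4. 2057.143ms @ 12/5 + 1371.429ms (8/5)

note 3 onset = 8/5b = 1371.429ms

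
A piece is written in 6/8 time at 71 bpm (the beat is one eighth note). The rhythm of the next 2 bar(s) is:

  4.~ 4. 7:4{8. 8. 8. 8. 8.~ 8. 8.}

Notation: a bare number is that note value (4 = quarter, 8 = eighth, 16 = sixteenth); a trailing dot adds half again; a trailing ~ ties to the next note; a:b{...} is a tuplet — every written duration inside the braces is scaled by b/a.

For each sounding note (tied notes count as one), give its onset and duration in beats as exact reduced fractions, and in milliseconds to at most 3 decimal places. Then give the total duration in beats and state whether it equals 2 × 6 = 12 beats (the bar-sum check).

1) 0.0ms=0b +5070.423ms=6b
2) 5070.423ms=6b +724.346ms=6/7b
3) 5794.769ms=48/7b +724.346ms=6/7b
4) 6519.115ms=54/7b +724.346ms=6/7b
5) 7243.461ms=60/7b +724.346ms=6/7b
6) 7967.807ms=66/7b +1448.692ms=12/7b
7) 9416.499ms=78/7b +724.346ms=6/7b
Σ=12b of 12 (71bpm 6/8) — PASS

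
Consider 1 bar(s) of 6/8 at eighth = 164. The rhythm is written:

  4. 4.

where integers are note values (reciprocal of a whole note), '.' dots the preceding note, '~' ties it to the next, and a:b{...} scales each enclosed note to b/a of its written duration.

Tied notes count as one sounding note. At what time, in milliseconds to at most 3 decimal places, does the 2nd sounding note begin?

note 2 onset = 3b = 1097.561ms

1. 0.0ms @ 0 + 1097.561ms (3)
2. 1097.561ms @ 3 + 1097.561ms (3)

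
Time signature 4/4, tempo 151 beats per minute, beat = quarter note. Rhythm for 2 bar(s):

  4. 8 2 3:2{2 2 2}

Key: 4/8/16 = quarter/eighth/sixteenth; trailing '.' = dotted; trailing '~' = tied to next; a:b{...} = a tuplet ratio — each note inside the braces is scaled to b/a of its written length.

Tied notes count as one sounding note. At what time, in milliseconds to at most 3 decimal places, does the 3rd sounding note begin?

note 3 onset = 2b = 794.702ms

1. 0.0ms @ 0 + 596.026ms (3/2)
2. 596.026ms @ 3/2 + 198.675ms (1/2)
3. 794.702ms @ 2 + 794.702ms (2)
4. 1589.404ms @ 4 + 529.801ms (4/3)
5. 2119.205ms @ 16/3 + 529.801ms (4/3)
6. 2649.007ms @ 20/3 + 529.801ms (4/3)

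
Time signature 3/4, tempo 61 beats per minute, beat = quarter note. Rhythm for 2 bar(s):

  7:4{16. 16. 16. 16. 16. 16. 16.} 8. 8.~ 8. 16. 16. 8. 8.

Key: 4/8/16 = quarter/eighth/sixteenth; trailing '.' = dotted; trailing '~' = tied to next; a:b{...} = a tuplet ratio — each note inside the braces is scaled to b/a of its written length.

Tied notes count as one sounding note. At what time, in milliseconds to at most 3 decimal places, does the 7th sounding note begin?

note 7 onset = 9/7b = 1264.637ms

1. 0.0ms @ 0 + 210.773ms (3/14)
2. 210.773ms @ 3/14 + 210.773ms (3/14)
3. 421.546ms @ 3/7 + 210.773ms (3/14)
4. 632.319ms @ 9/14 + 210.773ms (3/14)
5. 843.091ms @ 6/7 + 210.773ms (3/14)
6. 1053.864ms @ 15/14 + 210.773ms (3/14)
7. 1264.637ms @ 9/7 + 210.773ms (3/14)
8. 1475.41ms @ 3/2 + 737.705ms (3/4)
9. 2213.115ms @ 9/4 + 1475.41ms (3/2)
10. 3688.525ms @ 15/4 + 368.852ms (3/8)
11. 4057.377ms @ 33/8 + 368.852ms (3/8)
12. 4426.23ms @ 9/2 + 737.705ms (3/4)
13. 5163.934ms @ 21/4 + 737.705ms (3/4)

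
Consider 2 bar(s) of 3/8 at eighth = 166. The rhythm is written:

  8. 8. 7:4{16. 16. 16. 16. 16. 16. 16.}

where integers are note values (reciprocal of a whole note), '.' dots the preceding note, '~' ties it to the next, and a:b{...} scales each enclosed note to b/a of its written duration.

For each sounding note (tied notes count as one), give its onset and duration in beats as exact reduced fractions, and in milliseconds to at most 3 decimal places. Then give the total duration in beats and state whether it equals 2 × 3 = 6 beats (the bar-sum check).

1) 0.0ms=0b +542.169ms=3/2b
2) 542.169ms=3/2b +542.169ms=3/2b
3) 1084.337ms=3b +154.905ms=3/7b
4) 1239.243ms=24/7b +154.905ms=3/7b
5) 1394.148ms=27/7b +154.905ms=3/7b
6) 1549.053ms=30/7b +154.905ms=3/7b
7) 1703.959ms=33/7b +154.905ms=3/7b
8) 1858.864ms=36/7b +154.905ms=3/7b
9) 2013.769ms=39/7b +154.905ms=3/7b
Σ=6b of 6 (166bpm 3/8) — PASS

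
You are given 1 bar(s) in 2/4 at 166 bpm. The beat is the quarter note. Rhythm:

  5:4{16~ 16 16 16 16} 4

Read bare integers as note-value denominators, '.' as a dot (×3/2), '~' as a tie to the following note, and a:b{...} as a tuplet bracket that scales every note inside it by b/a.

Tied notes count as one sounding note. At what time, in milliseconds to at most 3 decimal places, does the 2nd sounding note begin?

1. 0.0ms @ 0 + 144.578ms (2/5)
2. 144.578ms @ 2/5 + 72.289ms (1/5)
3. 216.867ms @ 3/5 + 72.289ms (1/5)
4. 289.157ms @ 4/5 + 72.289ms (1/5)
5. 361.446ms @ 1 + 361.446ms (1)

note 2 onset = 2/5b = 144.578ms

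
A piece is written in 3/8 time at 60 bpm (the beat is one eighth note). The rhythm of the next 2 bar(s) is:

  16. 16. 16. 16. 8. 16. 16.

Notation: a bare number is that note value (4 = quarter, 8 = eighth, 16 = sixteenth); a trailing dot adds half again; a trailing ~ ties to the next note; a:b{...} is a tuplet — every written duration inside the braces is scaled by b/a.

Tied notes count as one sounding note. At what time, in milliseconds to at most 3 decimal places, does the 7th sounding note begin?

1. 0.0ms @ 0 + 750.0ms (3/4)
2. 750.0ms @ 3/4 + 750.0ms (3/4)
3. 1500.0ms @ 3/2 + 750.0ms (3/4)
4. 2250.0ms @ 9/4 + 750.0ms (3/4)
5. 3000.0ms @ 3 + 1500.0ms (3/2)
6. 4500.0ms @ 9/2 + 750.0ms (3/4)
7. 5250.0ms @ 21/4 + 750.0ms (3/4)

note 7 onset = 21/4b = 5250.0ms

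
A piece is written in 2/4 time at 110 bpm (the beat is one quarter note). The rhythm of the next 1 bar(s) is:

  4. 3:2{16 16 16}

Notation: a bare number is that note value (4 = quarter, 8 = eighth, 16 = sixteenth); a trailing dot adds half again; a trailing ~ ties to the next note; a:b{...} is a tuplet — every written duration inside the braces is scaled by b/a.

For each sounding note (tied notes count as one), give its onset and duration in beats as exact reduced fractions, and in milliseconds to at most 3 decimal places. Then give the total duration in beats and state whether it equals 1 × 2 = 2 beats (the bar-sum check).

1) 0.0ms=0b +818.182ms=3/2b
2) 818.182ms=3/2b +90.909ms=1/6b
3) 909.091ms=5/3b +90.909ms=1/6b
4) 1000.0ms=11/6b +90.909ms=1/6b
Σ=2b of 2 (110bpm 2/4) — PASS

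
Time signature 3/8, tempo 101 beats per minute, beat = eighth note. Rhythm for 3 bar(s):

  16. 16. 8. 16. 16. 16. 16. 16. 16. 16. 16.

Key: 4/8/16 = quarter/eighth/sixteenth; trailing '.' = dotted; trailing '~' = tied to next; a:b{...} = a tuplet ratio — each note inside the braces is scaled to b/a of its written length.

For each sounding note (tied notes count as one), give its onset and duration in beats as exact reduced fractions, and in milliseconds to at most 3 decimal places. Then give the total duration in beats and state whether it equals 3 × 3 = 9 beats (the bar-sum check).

1) 0.0ms=0b +445.545ms=3/4b
2) 445.545ms=3/4b +445.545ms=3/4b
3) 891.089ms=3/2b +891.089ms=3/2b
4) 1782.178ms=3b +445.545ms=3/4b
5) 2227.723ms=15/4b +445.545ms=3/4b
6) 2673.267ms=9/2b +445.545ms=3/4b
7) 3118.812ms=21/4b +445.545ms=3/4b
8) 3564.356ms=6b +445.545ms=3/4b
9) 4009.901ms=27/4b +445.545ms=3/4b
10) 4455.446ms=15/2b +445.545ms=3/4b
11) 4900.99ms=33/4b +445.545ms=3/4b
Σ=9b of 9 (101bpm 3/8) — PASS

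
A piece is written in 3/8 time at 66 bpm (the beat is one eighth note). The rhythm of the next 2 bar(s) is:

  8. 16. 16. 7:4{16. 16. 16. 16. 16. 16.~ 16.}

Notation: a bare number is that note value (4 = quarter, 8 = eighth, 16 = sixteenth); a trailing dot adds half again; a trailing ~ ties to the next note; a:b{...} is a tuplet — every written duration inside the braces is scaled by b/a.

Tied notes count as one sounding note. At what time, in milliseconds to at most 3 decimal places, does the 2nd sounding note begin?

1. 0.0ms @ 0 + 1363.636ms (3/2)
2. 1363.636ms @ 3/2 + 681.818ms (3/4)
3. 2045.455ms @ 9/4 + 681.818ms (3/4)
4. 2727.273ms @ 3 + 389.61ms (3/7)
5. 3116.883ms @ 24/7 + 389.61ms (3/7)
6. 3506.494ms @ 27/7 + 389.61ms (3/7)
7. 3896.104ms @ 30/7 + 389.61ms (3/7)
8. 4285.714ms @ 33/7 + 389.61ms (3/7)
9. 4675.325ms @ 36/7 + 779.221ms (6/7)

note 2 onset = 3/2b = 1363.636ms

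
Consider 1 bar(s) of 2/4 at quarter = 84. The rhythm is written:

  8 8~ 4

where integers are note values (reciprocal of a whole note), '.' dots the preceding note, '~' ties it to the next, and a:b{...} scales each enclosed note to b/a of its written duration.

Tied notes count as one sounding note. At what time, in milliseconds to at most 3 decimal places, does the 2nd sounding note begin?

1. 0.0ms @ 0 + 357.143ms (1/2)
2. 357.143ms @ 1/2 + 1071.429ms (3/2)

note 2 onset = 1/2b = 357.143ms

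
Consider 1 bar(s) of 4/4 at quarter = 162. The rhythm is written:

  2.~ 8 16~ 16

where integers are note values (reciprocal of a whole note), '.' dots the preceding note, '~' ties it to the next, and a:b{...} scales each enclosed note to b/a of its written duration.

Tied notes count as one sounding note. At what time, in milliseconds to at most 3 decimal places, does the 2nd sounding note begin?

1. 0.0ms @ 0 + 1296.296ms (7/2)
2. 1296.296ms @ 7/2 + 185.185ms (1/2)

note 2 onset = 7/2b = 1296.296ms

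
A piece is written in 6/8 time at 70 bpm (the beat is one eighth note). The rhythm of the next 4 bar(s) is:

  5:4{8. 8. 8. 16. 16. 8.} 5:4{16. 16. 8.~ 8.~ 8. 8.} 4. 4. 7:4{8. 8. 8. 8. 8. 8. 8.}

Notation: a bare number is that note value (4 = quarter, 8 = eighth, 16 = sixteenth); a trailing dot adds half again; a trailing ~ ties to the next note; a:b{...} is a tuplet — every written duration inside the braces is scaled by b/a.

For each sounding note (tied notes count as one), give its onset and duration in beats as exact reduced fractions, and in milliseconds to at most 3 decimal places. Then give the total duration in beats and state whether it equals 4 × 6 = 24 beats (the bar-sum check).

1) 0.0ms=0b +1028.571ms=6/5b
2) 1028.571ms=6/5b +1028.571ms=6/5b
3) 2057.143ms=12/5b +1028.571ms=6/5b
4) 3085.714ms=18/5b +514.286ms=3/5b
5) 3600.0ms=21/5b +514.286ms=3/5b
6) 4114.286ms=24/5b +1028.571ms=6/5b
7) 5142.857ms=6b +514.286ms=3/5b
8) 5657.143ms=33/5b +514.286ms=3/5b
9) 6171.429ms=36/5b +3085.714ms=18/5b
10) 9257.143ms=54/5b +1028.571ms=6/5b
11) 10285.714ms=12b +2571.429ms=3b
12) 12857.143ms=15b +2571.429ms=3b
13) 15428.571ms=18b +734.694ms=6/7b
14) 16163.265ms=132/7b +734.694ms=6/7b
15) 16897.959ms=138/7b +734.694ms=6/7b
16) 17632.653ms=144/7b +734.694ms=6/7b
17) 18367.347ms=150/7b +734.694ms=6/7b
18) 19102.041ms=156/7b +734.694ms=6/7b
19) 19836.735ms=162/7b +734.694ms=6/7b
Σ=24b of 24 (70bpm 6/8) — PASS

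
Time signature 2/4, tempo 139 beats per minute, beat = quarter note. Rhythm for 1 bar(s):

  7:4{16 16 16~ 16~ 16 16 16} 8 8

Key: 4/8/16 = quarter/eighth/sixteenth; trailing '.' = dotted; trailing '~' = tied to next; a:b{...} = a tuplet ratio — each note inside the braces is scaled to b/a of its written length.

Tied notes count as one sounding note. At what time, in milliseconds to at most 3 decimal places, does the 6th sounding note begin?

note 6 onset = 1b = 431.655ms

1. 0.0ms @ 0 + 61.665ms (1/7)
2. 61.665ms @ 1/7 + 61.665ms (1/7)
3. 123.33ms @ 2/7 + 184.995ms (3/7)
4. 308.325ms @ 5/7 + 61.665ms (1/7)
5. 369.99ms @ 6/7 + 61.665ms (1/7)
6. 431.655ms @ 1 + 215.827ms (1/2)
7. 647.482ms @ 3/2 + 215.827ms (1/2)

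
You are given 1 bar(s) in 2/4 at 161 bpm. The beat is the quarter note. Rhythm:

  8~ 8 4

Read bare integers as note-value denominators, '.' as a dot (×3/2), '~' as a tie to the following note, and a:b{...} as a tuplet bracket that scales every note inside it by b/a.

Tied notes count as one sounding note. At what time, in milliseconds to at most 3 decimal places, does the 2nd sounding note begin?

1. 0.0ms @ 0 + 372.671ms (1)
2. 372.671ms @ 1 + 372.671ms (1)

note 2 onset = 1b = 372.671ms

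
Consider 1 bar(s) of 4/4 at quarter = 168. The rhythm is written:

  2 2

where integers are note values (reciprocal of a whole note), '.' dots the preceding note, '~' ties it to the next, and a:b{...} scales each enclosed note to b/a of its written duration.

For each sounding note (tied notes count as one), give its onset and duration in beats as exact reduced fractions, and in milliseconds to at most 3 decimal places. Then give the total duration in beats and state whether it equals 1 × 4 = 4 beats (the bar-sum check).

1) 0.0ms=0b +714.286ms=2b
2) 714.286ms=2b +714.286ms=2b
Σ=4b of 4 (168bpm 4/4) — PASS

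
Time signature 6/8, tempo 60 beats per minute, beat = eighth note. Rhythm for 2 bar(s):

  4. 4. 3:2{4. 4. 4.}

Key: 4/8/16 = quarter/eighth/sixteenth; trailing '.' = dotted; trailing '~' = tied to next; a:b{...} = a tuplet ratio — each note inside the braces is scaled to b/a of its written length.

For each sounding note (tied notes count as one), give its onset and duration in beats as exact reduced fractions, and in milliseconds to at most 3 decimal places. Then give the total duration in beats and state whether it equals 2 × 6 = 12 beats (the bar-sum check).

1) 0.0ms=0b +3000.0ms=3b
2) 3000.0ms=3b +3000.0ms=3b
3) 6000.0ms=6b +2000.0ms=2b
4) 8000.0ms=8b +2000.0ms=2b
5) 10000.0ms=10b +2000.0ms=2b
Σ=12b of 12 (60bpm 6/8) — PASS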